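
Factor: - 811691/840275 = - 5^(  -  2) * 19^( - 1 )*29^( - 1)*61^( - 1) * 811691^1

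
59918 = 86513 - 26595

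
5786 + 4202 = 9988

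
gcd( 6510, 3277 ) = 1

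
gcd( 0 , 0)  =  0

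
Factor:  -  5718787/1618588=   -  2^( - 2 )*31^1 * 173^( - 1 )*2339^(-1 )*184477^1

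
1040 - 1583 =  - 543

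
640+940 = 1580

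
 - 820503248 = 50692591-871195839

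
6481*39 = 252759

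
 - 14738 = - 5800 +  - 8938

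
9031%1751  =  276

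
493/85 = 5 + 4/5 = 5.80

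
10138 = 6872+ 3266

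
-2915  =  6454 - 9369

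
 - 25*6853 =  - 171325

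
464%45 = 14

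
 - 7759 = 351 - 8110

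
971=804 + 167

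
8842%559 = 457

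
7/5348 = 1/764 = 0.00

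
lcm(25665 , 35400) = 1026600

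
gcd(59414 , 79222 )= 2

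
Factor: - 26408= - 2^3*3301^1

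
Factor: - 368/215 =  - 2^4*5^( - 1)*23^1 *43^ ( - 1)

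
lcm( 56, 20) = 280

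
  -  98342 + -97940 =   -  196282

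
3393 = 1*3393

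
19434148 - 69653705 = - 50219557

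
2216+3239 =5455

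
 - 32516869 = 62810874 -95327743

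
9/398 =9/398= 0.02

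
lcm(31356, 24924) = 972036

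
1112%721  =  391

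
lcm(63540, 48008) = 2160360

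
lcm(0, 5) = 0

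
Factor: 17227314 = 2^1 *3^2*13^1 * 83^1*887^1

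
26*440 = 11440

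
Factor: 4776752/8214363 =2^4*3^(  -  2 )*19^2*823^( - 1)*827^1* 1109^(- 1)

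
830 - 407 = 423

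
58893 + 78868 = 137761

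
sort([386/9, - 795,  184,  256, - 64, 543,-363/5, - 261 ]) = [ - 795,-261,- 363/5, - 64, 386/9, 184, 256, 543 ] 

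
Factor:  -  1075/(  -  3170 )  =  215/634 = 2^( - 1)*5^1*43^1*317^( - 1)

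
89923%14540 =2683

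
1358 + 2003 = 3361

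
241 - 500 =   -  259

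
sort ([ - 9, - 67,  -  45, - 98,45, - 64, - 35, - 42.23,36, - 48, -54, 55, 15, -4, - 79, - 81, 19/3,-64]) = [ - 98, - 81, - 79 , - 67, - 64,  -  64, -54 , - 48,  -  45, - 42.23, -35, - 9 , - 4,19/3, 15, 36,45,55 ] 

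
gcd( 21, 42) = 21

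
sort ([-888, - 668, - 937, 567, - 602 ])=[ -937, - 888,  -  668, - 602, 567 ] 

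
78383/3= 26127 + 2/3 = 26127.67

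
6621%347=28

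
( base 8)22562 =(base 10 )9586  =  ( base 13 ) 4495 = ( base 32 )9bi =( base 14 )36CA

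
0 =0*515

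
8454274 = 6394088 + 2060186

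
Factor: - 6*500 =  - 2^3*3^1*5^3 = - 3000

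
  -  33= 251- 284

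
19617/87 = 6539/29 = 225.48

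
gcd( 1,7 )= 1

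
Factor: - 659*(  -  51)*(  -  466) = -15661794 = - 2^1 * 3^1 * 17^1*233^1*659^1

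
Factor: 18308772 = 2^2*3^2*508577^1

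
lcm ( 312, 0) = 0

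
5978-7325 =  - 1347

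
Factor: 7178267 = 17^1*31^1* 53^1*257^1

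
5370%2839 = 2531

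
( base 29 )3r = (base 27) 46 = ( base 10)114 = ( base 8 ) 162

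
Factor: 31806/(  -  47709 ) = -2/3=- 2^1*3^( - 1 ) 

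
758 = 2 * 379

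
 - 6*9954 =  -  59724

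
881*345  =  303945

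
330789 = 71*4659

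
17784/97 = 17784/97 = 183.34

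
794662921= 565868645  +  228794276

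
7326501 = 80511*91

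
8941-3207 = 5734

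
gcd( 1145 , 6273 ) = 1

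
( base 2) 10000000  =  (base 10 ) 128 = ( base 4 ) 2000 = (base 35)3N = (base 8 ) 200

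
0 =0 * 4133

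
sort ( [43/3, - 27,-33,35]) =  [  -  33, - 27,  43/3, 35] 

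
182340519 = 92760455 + 89580064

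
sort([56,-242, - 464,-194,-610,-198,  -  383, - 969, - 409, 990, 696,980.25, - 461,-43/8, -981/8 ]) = [  -  969,  -  610,  -  464,-461, - 409,-383, - 242, - 198, - 194 , - 981/8, - 43/8, 56, 696,980.25,990 ]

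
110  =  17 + 93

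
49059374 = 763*64298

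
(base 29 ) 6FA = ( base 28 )703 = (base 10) 5491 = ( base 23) A8H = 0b1010101110011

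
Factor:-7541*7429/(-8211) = 143279/21  =  3^( - 1 )*7^( - 1)*19^1*7541^1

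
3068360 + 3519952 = 6588312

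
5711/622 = 9+113/622 = 9.18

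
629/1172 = 629/1172 = 0.54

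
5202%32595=5202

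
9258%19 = 5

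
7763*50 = 388150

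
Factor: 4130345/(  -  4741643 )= - 5^1*826069^1*4741643^(- 1 )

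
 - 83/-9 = 83/9= 9.22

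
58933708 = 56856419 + 2077289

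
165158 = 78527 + 86631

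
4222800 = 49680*85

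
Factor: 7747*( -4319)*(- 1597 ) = 53434490921 = 7^1 * 61^1 *127^1* 617^1*1597^1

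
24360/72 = 338  +  1/3 = 338.33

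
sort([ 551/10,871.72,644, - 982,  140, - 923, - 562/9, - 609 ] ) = [ - 982,-923  , - 609, - 562/9, 551/10,140 , 644,871.72 ] 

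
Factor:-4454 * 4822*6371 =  - 2^2*17^1 * 23^1*131^1*277^1*2411^1 = -136831164748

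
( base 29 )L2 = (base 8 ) 1143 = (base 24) 11B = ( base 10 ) 611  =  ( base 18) 1fh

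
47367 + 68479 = 115846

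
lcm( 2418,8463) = 16926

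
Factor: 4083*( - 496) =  - 2025168 = - 2^4*3^1*31^1*1361^1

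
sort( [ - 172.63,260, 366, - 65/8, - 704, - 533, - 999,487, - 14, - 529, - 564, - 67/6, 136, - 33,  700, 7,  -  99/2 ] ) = [ - 999,-704, - 564, - 533, - 529, - 172.63,- 99/2, - 33, - 14, - 67/6, - 65/8, 7, 136, 260, 366,487,700 ]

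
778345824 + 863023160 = 1641368984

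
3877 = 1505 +2372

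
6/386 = 3/193 =0.02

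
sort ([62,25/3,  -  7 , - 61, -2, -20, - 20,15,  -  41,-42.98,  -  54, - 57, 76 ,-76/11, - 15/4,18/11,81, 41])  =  [ - 61, - 57, - 54, -42.98,- 41, - 20, - 20, - 7,  -  76/11, -15/4, - 2, 18/11,  25/3, 15,  41 , 62,76, 81 ]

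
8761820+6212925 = 14974745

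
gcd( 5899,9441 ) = 1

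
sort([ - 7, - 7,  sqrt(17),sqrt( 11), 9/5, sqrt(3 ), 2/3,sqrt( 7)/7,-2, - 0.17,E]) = [-7 ,-7, - 2,-0.17, sqrt ( 7)/7 , 2/3, sqrt( 3 ), 9/5  ,  E, sqrt ( 11),sqrt(17 )]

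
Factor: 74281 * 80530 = 2^1*5^1*59^1*1259^1*8053^1= 5981848930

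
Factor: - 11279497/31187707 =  - 17^( - 1 )*37^ ( - 1)*179^( - 1)*277^( - 1)*677^1*16661^1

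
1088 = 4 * 272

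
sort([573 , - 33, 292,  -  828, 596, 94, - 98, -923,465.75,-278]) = [-923, - 828, - 278, - 98,-33,94, 292,465.75,573,  596]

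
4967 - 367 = 4600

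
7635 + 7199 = 14834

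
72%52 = 20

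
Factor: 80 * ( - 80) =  - 2^8* 5^2=- 6400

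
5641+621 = 6262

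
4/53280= 1/13320 = 0.00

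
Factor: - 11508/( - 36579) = 28/89  =  2^2*7^1*89^( - 1 )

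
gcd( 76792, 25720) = 8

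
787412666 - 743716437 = 43696229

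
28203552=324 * 87048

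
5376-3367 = 2009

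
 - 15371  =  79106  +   - 94477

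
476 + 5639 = 6115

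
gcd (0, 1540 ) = 1540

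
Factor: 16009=7^1*2287^1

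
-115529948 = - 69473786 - 46056162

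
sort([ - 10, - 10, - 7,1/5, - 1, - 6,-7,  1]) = [ - 10,  -  10, - 7,-7 ,-6, - 1,1/5 , 1] 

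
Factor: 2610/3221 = 2^1*3^2*5^1*29^1*3221^ (-1 )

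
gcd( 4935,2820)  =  705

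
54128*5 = 270640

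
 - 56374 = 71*(-794 )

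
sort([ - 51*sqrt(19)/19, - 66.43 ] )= [ - 66.43 , - 51*sqrt( 19) /19]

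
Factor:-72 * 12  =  - 2^5*3^3 = - 864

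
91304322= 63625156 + 27679166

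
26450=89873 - 63423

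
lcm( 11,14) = 154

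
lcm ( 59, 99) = 5841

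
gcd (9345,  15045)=15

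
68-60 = 8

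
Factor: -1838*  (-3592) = 6602096 = 2^4*449^1*919^1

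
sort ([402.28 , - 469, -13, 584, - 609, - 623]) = [  -  623, -609, - 469,- 13,402.28,584]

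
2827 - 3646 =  - 819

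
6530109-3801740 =2728369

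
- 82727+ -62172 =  - 144899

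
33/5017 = 33/5017 = 0.01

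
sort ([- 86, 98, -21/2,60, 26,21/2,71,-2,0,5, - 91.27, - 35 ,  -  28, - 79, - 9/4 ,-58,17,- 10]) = [- 91.27, - 86,-79, - 58, -35,-28,- 21/2 ,-10,  -  9/4, - 2, 0,5,21/2,17,26,60, 71,98]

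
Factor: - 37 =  - 37^1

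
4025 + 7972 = 11997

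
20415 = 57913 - 37498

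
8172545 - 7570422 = 602123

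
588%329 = 259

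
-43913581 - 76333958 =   -  120247539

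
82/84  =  41/42 = 0.98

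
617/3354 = 617/3354  =  0.18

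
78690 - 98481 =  - 19791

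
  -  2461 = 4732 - 7193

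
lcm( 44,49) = 2156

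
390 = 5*78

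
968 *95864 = 92796352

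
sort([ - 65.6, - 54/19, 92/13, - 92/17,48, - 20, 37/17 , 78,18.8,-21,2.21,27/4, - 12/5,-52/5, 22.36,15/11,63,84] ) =[-65.6,-21,-20, - 52/5, - 92/17, - 54/19, - 12/5,15/11, 37/17,2.21,27/4,92/13, 18.8, 22.36,48, 63,78,  84 ] 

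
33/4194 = 11/1398 = 0.01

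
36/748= 9/187= 0.05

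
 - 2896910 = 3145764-6042674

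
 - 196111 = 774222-970333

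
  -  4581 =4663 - 9244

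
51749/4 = 51749/4 = 12937.25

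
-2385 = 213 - 2598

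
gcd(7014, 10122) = 42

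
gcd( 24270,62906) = 2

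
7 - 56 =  - 49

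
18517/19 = 974 + 11/19 = 974.58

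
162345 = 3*54115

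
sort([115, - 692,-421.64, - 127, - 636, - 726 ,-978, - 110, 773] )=[ - 978,-726, - 692, - 636, -421.64, - 127, - 110,115, 773 ]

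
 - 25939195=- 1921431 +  -24017764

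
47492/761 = 47492/761  =  62.41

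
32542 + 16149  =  48691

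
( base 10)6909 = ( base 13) 31B6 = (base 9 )10426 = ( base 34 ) 5x7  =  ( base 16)1afd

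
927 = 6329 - 5402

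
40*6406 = 256240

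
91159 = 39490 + 51669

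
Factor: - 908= -2^2*227^1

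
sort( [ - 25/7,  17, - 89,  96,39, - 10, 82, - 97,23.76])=[ - 97, - 89,- 10  , - 25/7,17,23.76 , 39,82,96]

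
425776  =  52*8188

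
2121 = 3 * 707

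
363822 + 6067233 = 6431055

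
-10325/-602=17 + 13/86= 17.15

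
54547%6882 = 6373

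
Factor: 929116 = 2^2*109^1*2131^1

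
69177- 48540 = 20637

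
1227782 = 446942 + 780840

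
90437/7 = 12919+4/7  =  12919.57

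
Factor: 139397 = 139397^1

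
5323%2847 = 2476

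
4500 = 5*900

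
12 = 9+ 3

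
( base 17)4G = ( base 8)124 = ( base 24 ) 3c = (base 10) 84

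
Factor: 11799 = 3^3*19^1*23^1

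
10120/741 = 13 + 487/741 = 13.66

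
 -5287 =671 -5958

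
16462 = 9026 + 7436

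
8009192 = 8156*982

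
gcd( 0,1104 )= 1104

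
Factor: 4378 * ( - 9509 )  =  -41630402  =  - 2^1 *11^1*37^1 *199^1*257^1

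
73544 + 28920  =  102464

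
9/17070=3/5690  =  0.00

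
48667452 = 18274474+30392978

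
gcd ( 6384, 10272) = 48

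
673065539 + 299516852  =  972582391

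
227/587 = 227/587 = 0.39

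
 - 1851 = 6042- 7893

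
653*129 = 84237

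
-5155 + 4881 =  - 274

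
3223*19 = 61237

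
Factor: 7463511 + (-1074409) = 6389102=2^1*3194551^1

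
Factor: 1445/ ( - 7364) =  - 2^( - 2 )*5^1*7^ ( - 1)*17^2*263^(-1 ) 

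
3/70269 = 1/23423 =0.00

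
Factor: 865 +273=1138 = 2^1*569^1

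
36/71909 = 36/71909= 0.00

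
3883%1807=269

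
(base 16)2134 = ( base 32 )89k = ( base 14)3152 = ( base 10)8500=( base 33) 7qj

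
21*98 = 2058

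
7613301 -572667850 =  - 565054549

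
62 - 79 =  - 17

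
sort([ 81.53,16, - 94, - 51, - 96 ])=[ - 96,-94, -51,16,81.53]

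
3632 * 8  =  29056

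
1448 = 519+929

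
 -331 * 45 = - 14895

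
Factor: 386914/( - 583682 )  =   - 409/617 = -  409^1*617^( - 1) 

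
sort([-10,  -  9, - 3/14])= [ - 10, - 9, - 3/14]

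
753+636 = 1389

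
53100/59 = 900 = 900.00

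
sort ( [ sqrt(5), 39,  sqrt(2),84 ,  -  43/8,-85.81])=[-85.81, - 43/8, sqrt ( 2), sqrt( 5),  39, 84] 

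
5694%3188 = 2506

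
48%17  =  14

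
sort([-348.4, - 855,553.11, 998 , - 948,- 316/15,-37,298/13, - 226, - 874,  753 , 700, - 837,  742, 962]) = [ - 948, - 874, - 855 ,-837,-348.4, - 226, -37, - 316/15, 298/13,553.11 , 700,742, 753, 962, 998]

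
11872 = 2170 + 9702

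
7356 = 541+6815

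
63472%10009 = 3418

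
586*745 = 436570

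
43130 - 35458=7672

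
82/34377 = 82/34377=0.00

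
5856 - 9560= - 3704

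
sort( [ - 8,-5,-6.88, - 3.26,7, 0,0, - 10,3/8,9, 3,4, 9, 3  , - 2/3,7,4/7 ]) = [ - 10, - 8,-6.88 , - 5, - 3.26 , - 2/3,0,0,3/8  ,  4/7,3,3,4,7,7,9,9]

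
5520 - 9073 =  - 3553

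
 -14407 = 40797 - 55204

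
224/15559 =224/15559 = 0.01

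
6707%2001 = 704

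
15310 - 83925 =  - 68615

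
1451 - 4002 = - 2551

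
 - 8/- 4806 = 4/2403 = 0.00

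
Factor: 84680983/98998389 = 3^( - 3 )*7^(- 1)*523801^( - 1)*84680983^1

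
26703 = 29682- 2979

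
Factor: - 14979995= - 5^1 * 2995999^1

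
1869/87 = 623/29= 21.48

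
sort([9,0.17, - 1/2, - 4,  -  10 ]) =[ - 10,-4,-1/2,0.17,  9 ] 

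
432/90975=144/30325 = 0.00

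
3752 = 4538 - 786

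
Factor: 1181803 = 7^1*197^1*857^1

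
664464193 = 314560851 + 349903342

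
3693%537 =471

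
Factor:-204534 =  - 2^1* 3^2 * 11^1*1033^1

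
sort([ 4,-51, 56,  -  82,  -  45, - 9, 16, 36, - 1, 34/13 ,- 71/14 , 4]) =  [ - 82,-51, - 45, - 9, - 71/14,-1, 34/13, 4 , 4, 16,  36, 56]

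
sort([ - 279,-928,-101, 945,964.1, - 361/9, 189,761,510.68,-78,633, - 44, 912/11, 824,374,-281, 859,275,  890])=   [ - 928,-281, - 279, - 101,-78 ,-44,-361/9, 912/11,  189,275,374,510.68,633,761,824,  859,890 , 945, 964.1] 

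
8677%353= 205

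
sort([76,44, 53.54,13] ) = [13,44, 53.54, 76 ]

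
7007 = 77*91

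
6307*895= 5644765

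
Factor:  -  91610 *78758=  - 2^2*5^1 *53^1*743^1*9161^1 = - 7215020380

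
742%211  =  109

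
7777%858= 55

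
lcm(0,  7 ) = 0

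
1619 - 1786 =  - 167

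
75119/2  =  75119/2  =  37559.50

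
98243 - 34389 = 63854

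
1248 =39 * 32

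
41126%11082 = 7880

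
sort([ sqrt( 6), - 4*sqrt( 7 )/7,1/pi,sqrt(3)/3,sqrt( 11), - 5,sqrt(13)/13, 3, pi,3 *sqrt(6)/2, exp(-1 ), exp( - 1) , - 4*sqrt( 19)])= [ - 4*sqrt(  19),- 5, - 4*sqrt( 7)/7, sqrt( 13)/13, 1/pi,  exp( - 1), exp ( - 1),sqrt(3)/3,sqrt( 6 ),3 , pi,  sqrt( 11),3*sqrt(6)/2 ] 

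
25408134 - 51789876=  - 26381742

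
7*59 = 413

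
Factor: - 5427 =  - 3^4*67^1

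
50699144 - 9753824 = 40945320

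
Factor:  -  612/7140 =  - 3^1 * 5^( - 1 )*7^(-1) =- 3/35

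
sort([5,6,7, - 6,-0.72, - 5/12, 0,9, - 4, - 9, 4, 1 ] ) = [ - 9,-6, - 4, - 0.72, - 5/12,0, 1,  4,5,6 , 7,9 ]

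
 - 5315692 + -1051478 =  - 6367170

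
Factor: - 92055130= - 2^1*5^1*9205513^1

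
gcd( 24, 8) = 8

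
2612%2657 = 2612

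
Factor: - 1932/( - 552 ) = 2^ ( - 1 )*7^1 = 7/2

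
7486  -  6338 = 1148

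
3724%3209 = 515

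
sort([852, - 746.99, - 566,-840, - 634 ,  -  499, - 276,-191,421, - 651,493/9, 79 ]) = [ - 840, - 746.99, - 651, - 634,-566, - 499,-276,- 191,493/9,79,421,852]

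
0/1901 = 0 = 0.00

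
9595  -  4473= 5122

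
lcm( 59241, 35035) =3258255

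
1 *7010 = 7010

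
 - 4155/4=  - 4155/4 = - 1038.75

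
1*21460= 21460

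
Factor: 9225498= 2^1*3^1*53^1 *67^1*433^1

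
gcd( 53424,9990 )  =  18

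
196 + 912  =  1108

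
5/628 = 5/628 = 0.01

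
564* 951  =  536364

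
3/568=3/568 = 0.01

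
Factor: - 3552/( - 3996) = 2^3*3^( - 2 )  =  8/9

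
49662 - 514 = 49148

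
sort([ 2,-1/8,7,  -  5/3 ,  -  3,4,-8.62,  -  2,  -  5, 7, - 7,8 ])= [ - 8.62,- 7, - 5, - 3, - 2, - 5/3,-1/8,2 , 4,7,7,8 ] 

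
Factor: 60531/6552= 20177/2184 = 2^( - 3 )*3^( - 1)*7^( - 1 )*13^( - 1)*20177^1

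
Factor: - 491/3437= - 7^ (- 1) =- 1/7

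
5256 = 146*36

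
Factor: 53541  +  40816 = 94357 = 157^1 * 601^1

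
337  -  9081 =-8744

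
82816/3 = 27605 + 1/3 = 27605.33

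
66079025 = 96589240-30510215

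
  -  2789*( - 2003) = 5586367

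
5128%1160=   488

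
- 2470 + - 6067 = -8537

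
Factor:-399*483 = -192717 = -3^2 * 7^2*19^1*23^1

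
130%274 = 130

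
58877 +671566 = 730443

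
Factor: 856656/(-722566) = -428328/361283 =- 2^3*3^4*13^( - 1)*661^1*27791^ (-1 )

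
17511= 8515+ 8996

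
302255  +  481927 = 784182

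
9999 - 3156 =6843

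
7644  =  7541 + 103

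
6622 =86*77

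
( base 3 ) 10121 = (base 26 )3J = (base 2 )1100001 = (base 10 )97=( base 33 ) 2V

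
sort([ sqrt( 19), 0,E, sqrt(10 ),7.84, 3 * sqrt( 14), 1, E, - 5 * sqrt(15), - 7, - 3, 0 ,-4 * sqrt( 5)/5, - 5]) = [  -  5*sqrt(15), -7, - 5, - 3, - 4 *sqrt(5)/5, 0,  0, 1, E,E,sqrt( 10), sqrt (19 ) , 7.84,3 * sqrt( 14 ) ] 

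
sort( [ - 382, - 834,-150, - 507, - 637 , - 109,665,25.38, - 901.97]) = [ - 901.97, - 834, - 637, - 507 , - 382,-150, - 109,  25.38, 665]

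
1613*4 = 6452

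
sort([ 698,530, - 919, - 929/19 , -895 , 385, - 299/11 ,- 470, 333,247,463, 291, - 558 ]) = [ - 919, - 895,-558,  -  470,-929/19,-299/11,247, 291, 333,385, 463 , 530,698] 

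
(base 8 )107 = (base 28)2f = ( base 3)2122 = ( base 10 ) 71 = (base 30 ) 2b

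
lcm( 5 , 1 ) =5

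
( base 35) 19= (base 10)44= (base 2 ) 101100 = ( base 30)1e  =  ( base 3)1122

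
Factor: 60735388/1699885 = 2^2* 5^( - 1) * 7^1 * 11^( - 1)*31^( - 1 )*71^1*137^1*223^1*  997^( - 1 ) 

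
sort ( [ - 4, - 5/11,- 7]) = [-7, - 4, - 5/11 ] 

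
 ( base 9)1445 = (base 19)30B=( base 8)2106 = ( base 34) W6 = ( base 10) 1094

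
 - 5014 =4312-9326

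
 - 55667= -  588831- - 533164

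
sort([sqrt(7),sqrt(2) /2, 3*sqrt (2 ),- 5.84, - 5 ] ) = [ - 5.84,  -  5,sqrt( 2)/2, sqrt(7 ),3* sqrt( 2 )]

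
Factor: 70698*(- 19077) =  - 1348705746 = - 2^1*3^2*6359^1*11783^1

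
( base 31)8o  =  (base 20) dc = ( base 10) 272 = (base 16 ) 110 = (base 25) AM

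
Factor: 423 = 3^2*47^1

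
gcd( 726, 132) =66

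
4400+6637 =11037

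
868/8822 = 434/4411 = 0.10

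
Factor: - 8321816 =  - 2^3*1040227^1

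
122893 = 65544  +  57349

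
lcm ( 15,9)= 45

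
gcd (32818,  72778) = 2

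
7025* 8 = 56200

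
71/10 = 7 + 1/10= 7.10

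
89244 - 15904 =73340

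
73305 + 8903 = 82208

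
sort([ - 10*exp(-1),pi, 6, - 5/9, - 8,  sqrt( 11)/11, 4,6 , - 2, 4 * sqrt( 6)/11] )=[ - 8, - 10*exp(-1), - 2,  -  5/9 , sqrt(11)/11,4*sqrt (6)/11,pi,4,  6,6]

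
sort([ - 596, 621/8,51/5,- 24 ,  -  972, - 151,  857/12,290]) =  [ - 972,- 596, - 151, - 24,51/5, 857/12, 621/8,  290]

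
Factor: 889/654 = 2^(  -  1 )* 3^( - 1 ) *7^1 * 109^( - 1) * 127^1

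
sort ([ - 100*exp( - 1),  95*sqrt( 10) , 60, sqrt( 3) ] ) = [-100*exp ( - 1 ),sqrt (3 ),60,95 * sqrt( 10)]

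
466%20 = 6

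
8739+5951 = 14690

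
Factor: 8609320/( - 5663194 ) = -2^2*5^1*31^1 * 53^1*73^ ( - 1)*79^(-1 )*131^1*491^(-1)  =  - 4304660/2831597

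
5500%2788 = 2712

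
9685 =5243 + 4442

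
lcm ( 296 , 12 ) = 888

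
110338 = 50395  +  59943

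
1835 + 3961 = 5796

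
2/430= 1/215 = 0.00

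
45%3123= 45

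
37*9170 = 339290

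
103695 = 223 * 465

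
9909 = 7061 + 2848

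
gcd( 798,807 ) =3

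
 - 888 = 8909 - 9797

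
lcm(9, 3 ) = 9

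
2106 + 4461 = 6567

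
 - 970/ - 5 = 194/1 = 194.00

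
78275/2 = 78275/2 = 39137.50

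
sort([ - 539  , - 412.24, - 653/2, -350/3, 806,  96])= [-539,-412.24,-653/2, - 350/3,96,806] 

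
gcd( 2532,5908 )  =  844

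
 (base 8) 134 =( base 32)2s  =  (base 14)68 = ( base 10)92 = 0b1011100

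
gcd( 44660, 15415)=5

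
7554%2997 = 1560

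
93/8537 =93/8537 = 0.01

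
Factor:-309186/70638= -3^1*61^(-1)*89^1 = - 267/61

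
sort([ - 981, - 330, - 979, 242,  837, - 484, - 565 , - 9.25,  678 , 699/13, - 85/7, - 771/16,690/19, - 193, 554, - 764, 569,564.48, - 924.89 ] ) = [ - 981,  -  979, - 924.89,  -  764, - 565, - 484, - 330, -193,-771/16,-85/7, - 9.25, 690/19, 699/13, 242,554,564.48,  569 , 678,  837 ] 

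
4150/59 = 4150/59 =70.34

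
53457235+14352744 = 67809979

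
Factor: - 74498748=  - 2^2*3^1 * 23^1  *  269923^1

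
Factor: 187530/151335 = 2^1*3^(-2)*7^1*47^1*59^(  -  1)  =  658/531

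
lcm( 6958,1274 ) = 90454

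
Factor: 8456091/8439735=2818697/2813245 = 5^ ( - 1 )*7^1*17^( - 1 )* 23^ ( - 1 )*37^1*1439^( - 1 ) * 10883^1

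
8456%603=14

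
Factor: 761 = 761^1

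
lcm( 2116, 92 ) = 2116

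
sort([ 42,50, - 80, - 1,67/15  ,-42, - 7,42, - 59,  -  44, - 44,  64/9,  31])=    [ - 80, - 59, - 44, - 44, - 42 ,-7,- 1,67/15,  64/9,  31,42,42,50]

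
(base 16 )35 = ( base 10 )53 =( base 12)45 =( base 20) 2D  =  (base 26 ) 21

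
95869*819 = 78516711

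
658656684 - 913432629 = -254775945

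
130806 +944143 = 1074949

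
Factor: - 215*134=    - 28810=-2^1 * 5^1 * 43^1*67^1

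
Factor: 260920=2^3*5^1*11^1*593^1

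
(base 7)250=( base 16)85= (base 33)41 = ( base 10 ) 133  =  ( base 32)45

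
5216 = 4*1304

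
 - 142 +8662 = 8520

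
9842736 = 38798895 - 28956159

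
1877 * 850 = 1595450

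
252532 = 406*622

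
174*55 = 9570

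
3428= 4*857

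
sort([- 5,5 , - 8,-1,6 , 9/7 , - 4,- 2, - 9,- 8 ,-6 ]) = [- 9,-8,  -  8 , - 6, - 5 ,  -  4,-2, - 1, 9/7,5, 6]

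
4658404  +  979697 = 5638101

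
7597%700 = 597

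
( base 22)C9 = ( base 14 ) 157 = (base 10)273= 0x111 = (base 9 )333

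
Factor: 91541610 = 2^1*3^3 * 5^1*23^1*14741^1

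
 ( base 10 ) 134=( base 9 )158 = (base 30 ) 4E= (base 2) 10000110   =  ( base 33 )42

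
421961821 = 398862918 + 23098903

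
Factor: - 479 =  - 479^1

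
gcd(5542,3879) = 1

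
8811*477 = 4202847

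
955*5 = 4775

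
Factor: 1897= 7^1*271^1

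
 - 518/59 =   -  518/59 = - 8.78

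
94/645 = 94/645 =0.15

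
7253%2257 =482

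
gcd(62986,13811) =7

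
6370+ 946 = 7316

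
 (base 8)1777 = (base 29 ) 168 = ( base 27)1ao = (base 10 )1023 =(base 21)26f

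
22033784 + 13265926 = 35299710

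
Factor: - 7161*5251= -3^1*7^1*11^1*31^1*59^1*89^1 = - 37602411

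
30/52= 15/26  =  0.58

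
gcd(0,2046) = 2046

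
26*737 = 19162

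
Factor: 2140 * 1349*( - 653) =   -  1885119580 = - 2^2* 5^1*19^1*71^1*107^1*653^1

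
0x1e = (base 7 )42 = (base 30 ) 10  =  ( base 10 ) 30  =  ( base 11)28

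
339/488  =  339/488 = 0.69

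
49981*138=6897378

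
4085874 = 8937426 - 4851552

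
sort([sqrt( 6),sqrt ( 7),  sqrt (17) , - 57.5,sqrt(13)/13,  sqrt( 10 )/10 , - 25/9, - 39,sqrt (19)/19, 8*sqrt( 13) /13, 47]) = [- 57.5 , - 39 , - 25/9, sqrt (19) /19,sqrt(13)/13, sqrt(10)/10, 8*sqrt( 13 ) /13,sqrt (6)  ,  sqrt(7),sqrt ( 17), 47]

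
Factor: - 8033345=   -  5^1*1606669^1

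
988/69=14 + 22/69=14.32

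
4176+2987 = 7163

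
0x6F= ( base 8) 157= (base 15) 76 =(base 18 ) 63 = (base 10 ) 111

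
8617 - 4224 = 4393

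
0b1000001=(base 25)2f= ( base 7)122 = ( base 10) 65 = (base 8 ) 101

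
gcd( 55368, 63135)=9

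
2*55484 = 110968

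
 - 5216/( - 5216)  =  1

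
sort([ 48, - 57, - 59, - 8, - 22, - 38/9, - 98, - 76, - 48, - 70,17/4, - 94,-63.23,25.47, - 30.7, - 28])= [ - 98,-94, - 76, - 70,- 63.23, - 59, -57  , -48, - 30.7, - 28,-22, - 8, - 38/9,17/4 , 25.47, 48]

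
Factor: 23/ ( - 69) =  - 3^( - 1) = - 1/3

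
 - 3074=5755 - 8829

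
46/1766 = 23/883 = 0.03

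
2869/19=151= 151.00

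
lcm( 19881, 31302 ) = 1471194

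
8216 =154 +8062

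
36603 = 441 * 83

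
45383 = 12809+32574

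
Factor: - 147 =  - 3^1*7^2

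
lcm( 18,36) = 36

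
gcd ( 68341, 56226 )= 1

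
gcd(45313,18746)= 1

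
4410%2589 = 1821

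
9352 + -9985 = - 633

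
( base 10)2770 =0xad2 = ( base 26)42e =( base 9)3717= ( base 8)5322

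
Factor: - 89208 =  - 2^3*3^3  *  7^1*59^1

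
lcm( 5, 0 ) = 0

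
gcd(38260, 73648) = 4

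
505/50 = 101/10 = 10.10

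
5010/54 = 92+ 7/9 = 92.78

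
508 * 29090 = 14777720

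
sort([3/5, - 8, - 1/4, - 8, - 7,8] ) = [ - 8, - 8,  -  7 , - 1/4,3/5,8 ]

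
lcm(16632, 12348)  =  814968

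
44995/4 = 44995/4 = 11248.75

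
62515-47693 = 14822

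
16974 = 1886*9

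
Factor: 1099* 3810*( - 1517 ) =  -6351967230 = -2^1*3^1*5^1*7^1*37^1*41^1*127^1*157^1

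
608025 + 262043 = 870068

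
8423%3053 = 2317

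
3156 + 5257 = 8413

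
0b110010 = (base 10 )50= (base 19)2C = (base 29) 1l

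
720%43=32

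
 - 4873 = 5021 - 9894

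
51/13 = 51/13 = 3.92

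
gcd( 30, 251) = 1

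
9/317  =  9/317=   0.03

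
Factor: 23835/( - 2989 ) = - 3^1 *5^1*7^(- 1 )* 61^( - 1)*227^1 = - 3405/427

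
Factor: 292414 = 2^1*293^1*499^1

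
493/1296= 493/1296 =0.38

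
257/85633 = 257/85633 = 0.00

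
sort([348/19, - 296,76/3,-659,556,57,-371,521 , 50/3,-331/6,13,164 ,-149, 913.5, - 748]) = [  -  748, - 659,-371, - 296, - 149 ,-331/6, 13,50/3, 348/19,76/3,57,164,521, 556, 913.5]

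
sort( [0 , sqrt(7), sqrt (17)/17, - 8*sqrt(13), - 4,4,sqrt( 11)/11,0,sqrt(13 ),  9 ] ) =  [- 8*sqrt( 13 ), - 4 , 0,0, sqrt(17 ) /17,sqrt( 11 )/11, sqrt(7 ),sqrt( 13),4,9]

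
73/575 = 73/575=0.13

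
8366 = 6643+1723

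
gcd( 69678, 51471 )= 63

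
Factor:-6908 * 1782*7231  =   - 89014014936=- 2^3*3^4*7^1* 11^2*157^1 * 1033^1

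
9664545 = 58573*165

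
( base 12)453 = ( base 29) M1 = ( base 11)531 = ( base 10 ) 639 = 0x27F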